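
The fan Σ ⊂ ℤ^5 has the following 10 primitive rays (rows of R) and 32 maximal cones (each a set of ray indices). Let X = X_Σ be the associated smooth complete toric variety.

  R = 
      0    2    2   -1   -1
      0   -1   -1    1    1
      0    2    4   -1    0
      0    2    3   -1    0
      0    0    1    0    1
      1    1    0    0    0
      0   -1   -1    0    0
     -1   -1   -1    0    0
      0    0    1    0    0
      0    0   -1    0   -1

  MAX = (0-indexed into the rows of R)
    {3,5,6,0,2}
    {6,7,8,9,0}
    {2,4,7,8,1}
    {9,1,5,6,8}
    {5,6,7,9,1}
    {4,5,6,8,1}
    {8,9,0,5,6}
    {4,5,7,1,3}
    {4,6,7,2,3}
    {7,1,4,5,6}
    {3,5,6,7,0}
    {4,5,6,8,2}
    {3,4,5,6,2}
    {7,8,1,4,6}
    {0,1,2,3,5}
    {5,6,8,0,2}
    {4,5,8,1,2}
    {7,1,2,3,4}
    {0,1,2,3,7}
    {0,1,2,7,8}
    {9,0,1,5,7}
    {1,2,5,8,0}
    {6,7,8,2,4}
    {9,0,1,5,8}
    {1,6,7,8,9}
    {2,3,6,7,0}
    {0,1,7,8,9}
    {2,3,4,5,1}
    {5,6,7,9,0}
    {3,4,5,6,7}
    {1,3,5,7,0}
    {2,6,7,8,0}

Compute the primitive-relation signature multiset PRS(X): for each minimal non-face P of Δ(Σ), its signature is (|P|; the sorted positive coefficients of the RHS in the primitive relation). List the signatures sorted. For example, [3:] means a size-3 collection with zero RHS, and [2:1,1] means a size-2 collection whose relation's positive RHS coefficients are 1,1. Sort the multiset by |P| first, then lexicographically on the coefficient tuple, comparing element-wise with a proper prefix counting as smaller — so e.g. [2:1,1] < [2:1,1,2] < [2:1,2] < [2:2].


Minimal non-faces — 10 found among 10 rays, 32 max cones:

  {4,9}:  v_{4} + v_{9} = 0  →  sig = [2:]
  {0,4}:  v_{0} + v_{4} = v_{3}  →  sig = [2:1]
  {3,8}:  v_{3} + v_{8} = v_{2}  →  sig = [2:1]
  {3,9}:  v_{3} + v_{9} = v_{0}  →  sig = [2:1]
  {2,9}:  v_{2} + v_{9} = v_{0} + v_{8}  →  sig = [2:1,1]
  {0,1,6}:  v_{0} + v_{1} + v_{6} = 0  →  sig = [3:]
  {5,7,8}:  v_{5} + v_{7} + v_{8} = 0  →  sig = [3:]
  {1,3,6}:  v_{1} + v_{3} + v_{6} = v_{4}  →  sig = [3:1]
  {2,5,7}:  v_{2} + v_{5} + v_{7} = v_{3}  →  sig = [3:1]
  {1,2,6}:  v_{1} + v_{2} + v_{6} = v_{4} + v_{8}  →  sig = [3:1,1]

Hence PRS(X_Σ) =
[[2:], [2:1], [2:1], [2:1], [2:1,1], [3:], [3:], [3:1], [3:1], [3:1,1]]


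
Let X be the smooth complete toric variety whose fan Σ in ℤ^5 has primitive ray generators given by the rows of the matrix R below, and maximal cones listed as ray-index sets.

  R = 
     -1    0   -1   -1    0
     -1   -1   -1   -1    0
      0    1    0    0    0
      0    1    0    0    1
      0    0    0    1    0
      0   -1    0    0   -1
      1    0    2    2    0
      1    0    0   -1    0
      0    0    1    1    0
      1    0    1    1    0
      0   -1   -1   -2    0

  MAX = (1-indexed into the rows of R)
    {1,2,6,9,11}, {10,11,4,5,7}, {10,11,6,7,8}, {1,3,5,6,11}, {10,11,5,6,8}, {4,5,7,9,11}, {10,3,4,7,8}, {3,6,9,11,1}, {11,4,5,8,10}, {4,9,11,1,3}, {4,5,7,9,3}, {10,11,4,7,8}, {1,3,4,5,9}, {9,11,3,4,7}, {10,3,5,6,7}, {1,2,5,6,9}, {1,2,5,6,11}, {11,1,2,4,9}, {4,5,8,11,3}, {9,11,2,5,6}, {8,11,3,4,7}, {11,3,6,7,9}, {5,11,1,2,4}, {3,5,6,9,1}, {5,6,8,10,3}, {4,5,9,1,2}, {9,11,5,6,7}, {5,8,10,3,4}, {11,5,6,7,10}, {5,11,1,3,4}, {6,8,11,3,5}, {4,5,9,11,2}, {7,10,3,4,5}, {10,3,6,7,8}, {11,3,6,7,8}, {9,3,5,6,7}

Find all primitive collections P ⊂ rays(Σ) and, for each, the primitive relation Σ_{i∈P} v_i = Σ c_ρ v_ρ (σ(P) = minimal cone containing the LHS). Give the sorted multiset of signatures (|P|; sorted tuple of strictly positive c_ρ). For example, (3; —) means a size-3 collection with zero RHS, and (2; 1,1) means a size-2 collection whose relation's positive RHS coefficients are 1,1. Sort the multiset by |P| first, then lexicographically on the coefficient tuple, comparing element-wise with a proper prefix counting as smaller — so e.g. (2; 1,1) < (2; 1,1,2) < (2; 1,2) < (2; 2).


Σ has 15 primitive collections:

  {1,10}:  v_{1} + v_{10} = 0 ; sig = (2; —)
  {4,6}:  v_{4} + v_{6} = 0 ; sig = (2; —)
  {1,7}:  v_{1} + v_{7} = v_{9} ; sig = (2; 1)
  {2,3}:  v_{2} + v_{3} = v_{1} ; sig = (2; 1)
  {2,8}:  v_{2} + v_{8} = v_{11} ; sig = (2; 1)
  {9,10}:  v_{9} + v_{10} = v_{7} ; sig = (2; 1)
  {1,8}:  v_{1} + v_{8} = v_{3} + v_{11} ; sig = (2; 1,1)
  {2,10}:  v_{2} + v_{10} = v_{5} + v_{9} + v_{11} ; sig = (2; 1,1,1)
  {8,9}:  v_{8} + v_{9} = v_{3} + v_{7} + v_{11} ; sig = (2; 1,1,1)
  {2,7}:  v_{2} + v_{7} = v_{5} + 2·v_{9} + v_{11} ; sig = (2; 1,1,2)
  {3,10,11}:  v_{3} + v_{10} + v_{11} = v_{8} ; sig = (3; 1)
  {5,7,8}:  v_{5} + v_{7} + v_{8} = 2·v_{10} ; sig = (3; 2)
  {3,5,9,11}:  v_{3} + v_{5} + v_{9} + v_{11} = 0 ; sig = (4; —)
  {1,5,9,11}:  v_{1} + v_{5} + v_{9} + v_{11} = v_{2} ; sig = (4; 1)
  {3,5,7,11}:  v_{3} + v_{5} + v_{7} + v_{11} = v_{10} ; sig = (4; 1)

Signatures (|P|; sorted positive RHS coefficients), sorted:
    |P|=2: 10 collections, coeffs (), (), (1), (1), (1), (1), (1,1), (1,1,1), (1,1,1), (1,1,2)
    |P|=3: 2 collections, coeffs (1), (2)
    |P|=4: 3 collections, coeffs (), (1), (1)


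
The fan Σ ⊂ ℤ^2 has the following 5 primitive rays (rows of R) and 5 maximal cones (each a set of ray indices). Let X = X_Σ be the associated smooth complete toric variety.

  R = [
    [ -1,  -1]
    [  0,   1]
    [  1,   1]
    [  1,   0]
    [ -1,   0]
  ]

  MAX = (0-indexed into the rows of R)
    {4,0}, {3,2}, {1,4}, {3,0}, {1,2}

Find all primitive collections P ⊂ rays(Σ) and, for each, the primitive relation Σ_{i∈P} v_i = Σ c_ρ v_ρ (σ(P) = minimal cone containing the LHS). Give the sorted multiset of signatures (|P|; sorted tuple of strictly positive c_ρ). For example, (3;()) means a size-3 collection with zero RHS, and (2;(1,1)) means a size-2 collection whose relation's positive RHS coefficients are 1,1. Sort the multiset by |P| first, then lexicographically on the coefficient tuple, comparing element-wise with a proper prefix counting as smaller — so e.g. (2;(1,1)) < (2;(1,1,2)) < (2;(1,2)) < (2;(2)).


Σ has 5 primitive collections:

  P={0,2}:  v_{0} + v_{2} = 0 ; sig = (2;())
  P={3,4}:  v_{3} + v_{4} = 0 ; sig = (2;())
  P={0,1}:  v_{0} + v_{1} = v_{4} ; sig = (2;(1))
  P={1,3}:  v_{1} + v_{3} = v_{2} ; sig = (2;(1))
  P={2,4}:  v_{2} + v_{4} = v_{1} ; sig = (2;(1))

Sorted signature multiset PRS(X):
[(2;()), (2;()), (2;(1)), (2;(1)), (2;(1))]


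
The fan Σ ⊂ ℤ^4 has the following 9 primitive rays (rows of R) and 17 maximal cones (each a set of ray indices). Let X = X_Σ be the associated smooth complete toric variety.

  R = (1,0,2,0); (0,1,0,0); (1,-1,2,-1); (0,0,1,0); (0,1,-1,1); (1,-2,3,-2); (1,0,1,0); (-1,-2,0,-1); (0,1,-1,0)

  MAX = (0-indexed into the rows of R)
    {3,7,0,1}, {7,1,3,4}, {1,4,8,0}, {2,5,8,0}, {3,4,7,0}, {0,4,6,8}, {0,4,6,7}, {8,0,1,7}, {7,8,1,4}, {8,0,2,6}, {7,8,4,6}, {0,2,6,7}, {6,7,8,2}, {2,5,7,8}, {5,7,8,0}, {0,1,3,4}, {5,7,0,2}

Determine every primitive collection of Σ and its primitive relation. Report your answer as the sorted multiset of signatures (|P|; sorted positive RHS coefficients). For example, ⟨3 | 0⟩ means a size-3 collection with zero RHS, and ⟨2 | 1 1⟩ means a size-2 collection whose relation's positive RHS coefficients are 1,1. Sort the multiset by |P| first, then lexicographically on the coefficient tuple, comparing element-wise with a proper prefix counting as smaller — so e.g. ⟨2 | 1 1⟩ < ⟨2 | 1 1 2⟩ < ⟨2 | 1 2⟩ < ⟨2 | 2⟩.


Σ has 14 primitive collections:

  P={2,4}:  v_{2} + v_{4} = v_{6}  →  sig = ⟨2 | 1⟩
  P={3,6}:  v_{3} + v_{6} = v_{0}  →  sig = ⟨2 | 1⟩
  P={3,8}:  v_{3} + v_{8} = v_{1}  →  sig = ⟨2 | 1⟩
  P={4,5}:  v_{4} + v_{5} = v_{2}  →  sig = ⟨2 | 1⟩
  P={1,6}:  v_{1} + v_{6} = v_{0} + v_{8}  →  sig = ⟨2 | 1 1⟩
  P={2,3}:  v_{2} + v_{3} = 2·v_{0} + v_{7} + v_{8}  →  sig = ⟨2 | 1 1 2⟩
  P={1,2}:  v_{1} + v_{2} = 2·v_{0} + v_{7} + 2·v_{8}  →  sig = ⟨2 | 1 2 2⟩
  P={5,6}:  v_{5} + v_{6} = 2·v_{2}  →  sig = ⟨2 | 2⟩
  P={3,5}:  v_{3} + v_{5} = 3·v_{0} + 2·v_{7} + 2·v_{8}  →  sig = ⟨2 | 2 2 3⟩
  P={1,5}:  v_{1} + v_{5} = 3·v_{0} + 2·v_{7} + 3·v_{8}  →  sig = ⟨2 | 2 3 3⟩
  P={0,4,7,8}:  v_{0} + v_{4} + v_{7} + v_{8} = 0  →  sig = ⟨4 | 0⟩
  P={0,1,4,7}:  v_{0} + v_{1} + v_{4} + v_{7} = v_{3}  →  sig = ⟨4 | 1⟩
  P={0,2,7,8}:  v_{0} + v_{2} + v_{7} + v_{8} = v_{5}  →  sig = ⟨4 | 1⟩
  P={0,6,7,8}:  v_{0} + v_{6} + v_{7} + v_{8} = v_{2}  →  sig = ⟨4 | 1⟩

so the primitive-relation signature multiset is
    ⟨2 | 1⟩
    ⟨2 | 1⟩
    ⟨2 | 1⟩
    ⟨2 | 1⟩
    ⟨2 | 1 1⟩
    ⟨2 | 1 1 2⟩
    ⟨2 | 1 2 2⟩
    ⟨2 | 2⟩
    ⟨2 | 2 2 3⟩
    ⟨2 | 2 3 3⟩
    ⟨4 | 0⟩
    ⟨4 | 1⟩
    ⟨4 | 1⟩
    ⟨4 | 1⟩


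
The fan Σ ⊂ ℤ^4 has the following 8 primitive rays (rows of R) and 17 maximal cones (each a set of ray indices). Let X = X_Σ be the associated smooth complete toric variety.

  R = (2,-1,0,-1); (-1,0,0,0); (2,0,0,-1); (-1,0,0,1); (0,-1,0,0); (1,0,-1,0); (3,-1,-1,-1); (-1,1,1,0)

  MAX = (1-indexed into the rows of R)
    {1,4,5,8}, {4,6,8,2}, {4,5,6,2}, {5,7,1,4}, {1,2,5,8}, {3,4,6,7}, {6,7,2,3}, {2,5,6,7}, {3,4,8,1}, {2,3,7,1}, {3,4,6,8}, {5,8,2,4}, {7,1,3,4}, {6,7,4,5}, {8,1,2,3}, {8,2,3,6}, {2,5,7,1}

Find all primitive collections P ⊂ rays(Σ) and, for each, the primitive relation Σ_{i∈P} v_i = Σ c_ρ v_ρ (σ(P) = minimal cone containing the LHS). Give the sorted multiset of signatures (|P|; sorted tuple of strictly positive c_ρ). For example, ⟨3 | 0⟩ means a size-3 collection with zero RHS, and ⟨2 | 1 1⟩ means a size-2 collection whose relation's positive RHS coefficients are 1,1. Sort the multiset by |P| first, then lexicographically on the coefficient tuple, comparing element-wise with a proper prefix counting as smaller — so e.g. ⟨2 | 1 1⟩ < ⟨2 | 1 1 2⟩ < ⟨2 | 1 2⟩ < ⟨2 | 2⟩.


7 collections generate NE(X_Σ); each relation:

  • {1,6}:  v_{1} + v_{6} = v_{7} ; sig = ⟨2 | 1⟩
  • {3,5}:  v_{3} + v_{5} = v_{1} ; sig = ⟨2 | 1⟩
  • {7,8}:  v_{7} + v_{8} = v_{3} ; sig = ⟨2 | 1⟩
  • {2,3,4}:  v_{2} + v_{3} + v_{4} = 0 ; sig = ⟨3 | 0⟩
  • {5,6,8}:  v_{5} + v_{6} + v_{8} = 0 ; sig = ⟨3 | 0⟩
  • {1,2,4}:  v_{1} + v_{2} + v_{4} = v_{5} ; sig = ⟨3 | 1⟩
  • {2,4,7}:  v_{2} + v_{4} + v_{7} = v_{5} + v_{6} ; sig = ⟨3 | 1 1⟩

Sorted signature multiset PRS(X):
    |P|=2: 3 collections, coeffs (1), (1), (1)
    |P|=3: 4 collections, coeffs (), (), (1), (1,1)


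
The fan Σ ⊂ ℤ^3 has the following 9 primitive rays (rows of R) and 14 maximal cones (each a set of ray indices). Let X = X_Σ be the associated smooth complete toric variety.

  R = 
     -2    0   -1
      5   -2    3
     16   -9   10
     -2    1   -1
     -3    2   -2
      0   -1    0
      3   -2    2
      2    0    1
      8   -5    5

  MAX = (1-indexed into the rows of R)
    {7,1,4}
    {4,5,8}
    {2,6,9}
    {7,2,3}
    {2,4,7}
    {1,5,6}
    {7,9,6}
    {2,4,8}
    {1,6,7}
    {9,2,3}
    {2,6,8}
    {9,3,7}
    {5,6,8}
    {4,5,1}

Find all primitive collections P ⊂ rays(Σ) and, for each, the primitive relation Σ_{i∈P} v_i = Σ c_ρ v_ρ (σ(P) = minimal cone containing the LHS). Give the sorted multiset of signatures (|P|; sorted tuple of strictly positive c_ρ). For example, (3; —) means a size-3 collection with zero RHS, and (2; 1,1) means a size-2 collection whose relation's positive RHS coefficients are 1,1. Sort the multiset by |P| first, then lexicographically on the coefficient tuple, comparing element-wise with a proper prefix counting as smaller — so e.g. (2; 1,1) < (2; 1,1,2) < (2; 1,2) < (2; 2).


The 17 primitive collections of Σ (r=9, n=3):

  P={1,8}:  v_{1} + v_{8} = 0 — sig = (2; —)
  P={5,7}:  v_{5} + v_{7} = 0 — sig = (2; —)
  P={1,2}:  v_{1} + v_{2} = v_{7} — sig = (2; 1)
  P={2,5}:  v_{2} + v_{5} = v_{8} — sig = (2; 1)
  P={4,6}:  v_{4} + v_{6} = v_{1} — sig = (2; 1)
  P={7,8}:  v_{7} + v_{8} = v_{2} — sig = (2; 1)
  P={3,5}:  v_{3} + v_{5} = v_{2} + v_{9} — sig = (2; 1,1)
  P={5,9}:  v_{5} + v_{9} = v_{2} + v_{6} — sig = (2; 1,1)
  P={1,3}:  v_{1} + v_{3} = 2·v_{7} + v_{9} — sig = (2; 1,2)
  P={1,9}:  v_{1} + v_{9} = v_{6} + 2·v_{7} — sig = (2; 1,2)
  P={3,8}:  v_{3} + v_{8} = 2·v_{2} + v_{9} — sig = (2; 1,2)
  P={8,9}:  v_{8} + v_{9} = 2·v_{2} + v_{6} — sig = (2; 1,2)
  P={3,4}:  v_{3} + v_{4} = v_{2} + 3·v_{7} — sig = (2; 1,3)
  P={3,6}:  v_{3} + v_{6} = 2·v_{9} — sig = (2; 2)
  P={4,9}:  v_{4} + v_{9} = 2·v_{7} — sig = (2; 2)
  P={2,6,7}:  v_{2} + v_{6} + v_{7} = v_{9} — sig = (3; 1)
  P={2,7,9}:  v_{2} + v_{7} + v_{9} = v_{3} — sig = (3; 1)

Signatures (|P|; sorted positive RHS coefficients), sorted:
{ (2; —) ×2,  (2; 1) ×4,  (2; 1,1) ×2,  (2; 1,2) ×4,  (2; 1,3),  (2; 2) ×2,  (3; 1) ×2 }


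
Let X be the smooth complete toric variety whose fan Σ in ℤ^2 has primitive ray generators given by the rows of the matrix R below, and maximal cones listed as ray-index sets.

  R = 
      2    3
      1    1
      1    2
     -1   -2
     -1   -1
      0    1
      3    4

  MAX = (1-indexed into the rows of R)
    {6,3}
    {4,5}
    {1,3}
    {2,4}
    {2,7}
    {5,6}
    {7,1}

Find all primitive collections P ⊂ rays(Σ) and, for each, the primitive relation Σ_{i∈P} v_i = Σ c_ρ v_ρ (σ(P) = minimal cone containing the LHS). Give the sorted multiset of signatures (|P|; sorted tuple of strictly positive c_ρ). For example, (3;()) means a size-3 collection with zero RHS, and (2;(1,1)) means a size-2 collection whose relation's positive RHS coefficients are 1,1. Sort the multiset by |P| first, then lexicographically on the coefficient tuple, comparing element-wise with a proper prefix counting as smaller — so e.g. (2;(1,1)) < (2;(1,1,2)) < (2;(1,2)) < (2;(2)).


Primitive collections (14):

  P={2,5}:  v_{2} + v_{5} = 0  so sig = (2;())
  P={3,4}:  v_{3} + v_{4} = 0  so sig = (2;())
  P={1,2}:  v_{1} + v_{2} = v_{7}  so sig = (2;(1))
  P={1,4}:  v_{1} + v_{4} = v_{2}  so sig = (2;(1))
  P={1,5}:  v_{1} + v_{5} = v_{3}  so sig = (2;(1))
  P={2,3}:  v_{2} + v_{3} = v_{1}  so sig = (2;(1))
  P={2,6}:  v_{2} + v_{6} = v_{3}  so sig = (2;(1))
  P={3,5}:  v_{3} + v_{5} = v_{6}  so sig = (2;(1))
  P={4,6}:  v_{4} + v_{6} = v_{5}  so sig = (2;(1))
  P={5,7}:  v_{5} + v_{7} = v_{1}  so sig = (2;(1))
  P={6,7}:  v_{6} + v_{7} = v_{1} + v_{3}  so sig = (2;(1,1))
  P={1,6}:  v_{1} + v_{6} = 2·v_{3}  so sig = (2;(2))
  P={3,7}:  v_{3} + v_{7} = 2·v_{1}  so sig = (2;(2))
  P={4,7}:  v_{4} + v_{7} = 2·v_{2}  so sig = (2;(2))

Signatures (|P|; sorted positive RHS coefficients), sorted:
{ (2;()) ×2,  (2;(1)) ×8,  (2;(1,1)),  (2;(2)) ×3 }


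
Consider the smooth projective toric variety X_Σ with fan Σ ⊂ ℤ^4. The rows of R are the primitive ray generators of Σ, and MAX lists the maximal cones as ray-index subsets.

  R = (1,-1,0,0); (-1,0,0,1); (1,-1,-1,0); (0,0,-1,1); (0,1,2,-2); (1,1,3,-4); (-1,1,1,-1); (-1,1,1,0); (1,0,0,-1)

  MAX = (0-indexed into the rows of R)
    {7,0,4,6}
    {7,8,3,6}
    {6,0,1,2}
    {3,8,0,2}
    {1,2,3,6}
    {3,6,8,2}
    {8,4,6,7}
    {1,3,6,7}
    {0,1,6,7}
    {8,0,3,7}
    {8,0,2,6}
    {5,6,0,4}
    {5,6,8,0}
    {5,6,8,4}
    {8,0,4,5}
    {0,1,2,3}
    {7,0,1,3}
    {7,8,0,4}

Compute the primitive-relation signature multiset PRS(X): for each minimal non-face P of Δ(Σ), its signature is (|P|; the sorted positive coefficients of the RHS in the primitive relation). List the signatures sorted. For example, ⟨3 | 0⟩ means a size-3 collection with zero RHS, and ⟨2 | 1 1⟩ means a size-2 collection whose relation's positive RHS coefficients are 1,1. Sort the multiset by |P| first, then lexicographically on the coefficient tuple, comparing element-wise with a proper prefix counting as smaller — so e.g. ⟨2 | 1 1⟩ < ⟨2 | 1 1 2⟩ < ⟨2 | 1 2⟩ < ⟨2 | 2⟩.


Minimal non-faces — 12 found among 9 rays, 18 max cones:

  • {1,8}:  v_{1} + v_{8} = 0  ⇒ sig = ⟨2 | 0⟩
  • {2,7}:  v_{2} + v_{7} = 0  ⇒ sig = ⟨2 | 0⟩
  • {3,4}:  v_{3} + v_{4} = v_{7} + v_{8}  ⇒ sig = ⟨2 | 1 1⟩
  • {3,5}:  v_{3} + v_{5} = v_{4} + v_{8}  ⇒ sig = ⟨2 | 1 1⟩
  • {1,4}:  v_{1} + v_{4} = v_{0} + v_{6} + v_{7}  ⇒ sig = ⟨2 | 1 1 1⟩
  • {1,5}:  v_{1} + v_{5} = v_{0} + v_{4} + v_{6}  ⇒ sig = ⟨2 | 1 1 1⟩
  • {2,4}:  v_{2} + v_{4} = v_{0} + v_{6} + v_{8}  ⇒ sig = ⟨2 | 1 1 1⟩
  • {5,7}:  v_{5} + v_{7} = 2·v_{4}  ⇒ sig = ⟨2 | 2⟩
  • {2,5}:  v_{2} + v_{5} = 2·v_{0} + 2·v_{6} + 2·v_{8}  ⇒ sig = ⟨2 | 2 2 2⟩
  • {0,3,6}:  v_{0} + v_{3} + v_{6} = 0  ⇒ sig = ⟨3 | 0⟩
  • {0,4,6,8}:  v_{0} + v_{4} + v_{6} + v_{8} = v_{5}  ⇒ sig = ⟨4 | 1⟩
  • {0,6,7,8}:  v_{0} + v_{6} + v_{7} + v_{8} = v_{4}  ⇒ sig = ⟨4 | 1⟩

so the primitive-relation signature multiset is
{ ⟨2 | 0⟩ ×2,  ⟨2 | 1 1⟩ ×2,  ⟨2 | 1 1 1⟩ ×3,  ⟨2 | 2⟩,  ⟨2 | 2 2 2⟩,  ⟨3 | 0⟩,  ⟨4 | 1⟩ ×2 }


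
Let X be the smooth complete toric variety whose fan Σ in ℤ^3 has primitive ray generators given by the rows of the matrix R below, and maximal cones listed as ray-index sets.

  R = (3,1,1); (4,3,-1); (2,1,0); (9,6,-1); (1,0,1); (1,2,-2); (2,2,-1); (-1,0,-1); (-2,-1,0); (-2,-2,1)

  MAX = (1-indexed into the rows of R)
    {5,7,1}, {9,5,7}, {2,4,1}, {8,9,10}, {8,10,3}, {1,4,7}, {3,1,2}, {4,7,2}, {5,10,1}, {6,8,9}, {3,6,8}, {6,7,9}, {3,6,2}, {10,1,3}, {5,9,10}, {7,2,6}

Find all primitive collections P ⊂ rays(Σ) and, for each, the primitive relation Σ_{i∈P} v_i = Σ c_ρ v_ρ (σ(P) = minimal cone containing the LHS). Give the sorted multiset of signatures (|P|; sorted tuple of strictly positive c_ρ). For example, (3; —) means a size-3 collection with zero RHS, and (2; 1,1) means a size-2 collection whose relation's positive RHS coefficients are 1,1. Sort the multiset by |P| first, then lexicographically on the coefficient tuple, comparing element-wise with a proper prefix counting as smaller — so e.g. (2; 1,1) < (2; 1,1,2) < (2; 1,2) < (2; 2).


22 minimal non-faces of Δ(Σ) (on 10 rays):

  • {3,9}:  v_{3} + v_{9} = 0  →  sig = (2; —)
  • {5,8}:  v_{5} + v_{8} = 0  →  sig = (2; —)
  • {7,10}:  v_{7} + v_{10} = 0  →  sig = (2; —)
  • {1,6}:  v_{1} + v_{6} = v_{2}  →  sig = (2; 1)
  • {1,8}:  v_{1} + v_{8} = v_{3}  →  sig = (2; 1)
  • {1,9}:  v_{1} + v_{9} = v_{5}  →  sig = (2; 1)
  • {2,9}:  v_{2} + v_{9} = v_{7}  →  sig = (2; 1)
  • {2,10}:  v_{2} + v_{10} = v_{3}  →  sig = (2; 1)
  • {3,5}:  v_{3} + v_{5} = v_{1}  →  sig = (2; 1)
  • {3,7}:  v_{3} + v_{7} = v_{2}  →  sig = (2; 1)
  • {5,6}:  v_{5} + v_{6} = v_{7}  →  sig = (2; 1)
  • {6,10}:  v_{6} + v_{10} = v_{8}  →  sig = (2; 1)
  • {7,8}:  v_{7} + v_{8} = v_{6}  →  sig = (2; 1)
  • {2,5}:  v_{2} + v_{5} = v_{1} + v_{7}  →  sig = (2; 1,1)
  • {2,8}:  v_{2} + v_{8} = v_{3} + v_{6}  →  sig = (2; 1,1)
  • {4,10}:  v_{4} + v_{10} = v_{1} + v_{2}  →  sig = (2; 1,1)
  • {3,4}:  v_{3} + v_{4} = v_{1} + 2·v_{2}  →  sig = (2; 1,2)
  • {4,6}:  v_{4} + v_{6} = 2·v_{2} + v_{7}  →  sig = (2; 1,2)
  • {4,9}:  v_{4} + v_{9} = v_{1} + 2·v_{7}  →  sig = (2; 1,2)
  • {4,8}:  v_{4} + v_{8} = 2·v_{2}  →  sig = (2; 2)
  • {4,5}:  v_{4} + v_{5} = 2·v_{1} + 2·v_{7}  →  sig = (2; 2,2)
  • {1,2,7}:  v_{1} + v_{2} + v_{7} = v_{4}  →  sig = (3; 1)

so the primitive-relation signature multiset is
[(2; —), (2; —), (2; —), (2; 1), (2; 1), (2; 1), (2; 1), (2; 1), (2; 1), (2; 1), (2; 1), (2; 1), (2; 1), (2; 1,1), (2; 1,1), (2; 1,1), (2; 1,2), (2; 1,2), (2; 1,2), (2; 2), (2; 2,2), (3; 1)]


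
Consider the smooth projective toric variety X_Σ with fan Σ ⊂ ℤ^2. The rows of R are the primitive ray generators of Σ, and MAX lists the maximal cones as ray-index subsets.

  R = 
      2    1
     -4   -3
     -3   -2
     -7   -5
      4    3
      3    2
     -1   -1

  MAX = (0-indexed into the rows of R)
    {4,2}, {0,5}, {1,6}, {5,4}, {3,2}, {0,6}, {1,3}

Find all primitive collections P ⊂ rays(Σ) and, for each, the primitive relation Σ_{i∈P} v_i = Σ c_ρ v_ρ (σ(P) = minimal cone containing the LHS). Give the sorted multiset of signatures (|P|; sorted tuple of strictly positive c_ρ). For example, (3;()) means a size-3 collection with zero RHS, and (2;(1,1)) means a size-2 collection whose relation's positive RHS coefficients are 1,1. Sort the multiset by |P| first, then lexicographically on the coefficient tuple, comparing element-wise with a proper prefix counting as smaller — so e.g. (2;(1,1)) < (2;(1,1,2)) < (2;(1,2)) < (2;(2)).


|primitive collections| = 14. Relations:

  • {1,4}:  v_{1} + v_{4} = 0  →  sig = (2;())
  • {2,5}:  v_{2} + v_{5} = 0  →  sig = (2;())
  • {0,2}:  v_{0} + v_{2} = v_{6}  →  sig = (2;(1))
  • {1,2}:  v_{1} + v_{2} = v_{3}  →  sig = (2;(1))
  • {1,5}:  v_{1} + v_{5} = v_{6}  →  sig = (2;(1))
  • {2,6}:  v_{2} + v_{6} = v_{1}  →  sig = (2;(1))
  • {3,4}:  v_{3} + v_{4} = v_{2}  →  sig = (2;(1))
  • {3,5}:  v_{3} + v_{5} = v_{1}  →  sig = (2;(1))
  • {4,6}:  v_{4} + v_{6} = v_{5}  →  sig = (2;(1))
  • {5,6}:  v_{5} + v_{6} = v_{0}  →  sig = (2;(1))
  • {0,3}:  v_{0} + v_{3} = v_{1} + v_{6}  →  sig = (2;(1,1))
  • {0,1}:  v_{0} + v_{1} = 2·v_{6}  →  sig = (2;(2))
  • {0,4}:  v_{0} + v_{4} = 2·v_{5}  →  sig = (2;(2))
  • {3,6}:  v_{3} + v_{6} = 2·v_{1}  →  sig = (2;(2))

Hence PRS(X_Σ) =
    (2;())
    (2;())
    (2;(1))
    (2;(1))
    (2;(1))
    (2;(1))
    (2;(1))
    (2;(1))
    (2;(1))
    (2;(1))
    (2;(1,1))
    (2;(2))
    (2;(2))
    (2;(2))


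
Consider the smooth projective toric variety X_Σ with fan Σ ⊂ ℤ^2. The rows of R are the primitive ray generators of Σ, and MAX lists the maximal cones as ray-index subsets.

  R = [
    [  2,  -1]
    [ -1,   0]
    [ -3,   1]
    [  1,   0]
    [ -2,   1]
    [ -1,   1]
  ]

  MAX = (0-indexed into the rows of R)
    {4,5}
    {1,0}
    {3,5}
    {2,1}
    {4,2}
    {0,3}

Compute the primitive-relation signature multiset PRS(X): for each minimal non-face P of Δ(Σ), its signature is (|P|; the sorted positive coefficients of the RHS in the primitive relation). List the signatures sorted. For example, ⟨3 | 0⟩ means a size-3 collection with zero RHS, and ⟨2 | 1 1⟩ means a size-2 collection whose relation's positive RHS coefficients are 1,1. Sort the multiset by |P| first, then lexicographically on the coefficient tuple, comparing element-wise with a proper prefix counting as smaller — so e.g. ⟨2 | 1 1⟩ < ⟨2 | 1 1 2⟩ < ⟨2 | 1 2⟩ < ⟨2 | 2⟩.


9 minimal non-faces of Δ(Σ) (on 6 rays):

  {0,4}:  v_{0} + v_{4} = 0 ; sig = ⟨2 | 0⟩
  {1,3}:  v_{1} + v_{3} = 0 ; sig = ⟨2 | 0⟩
  {0,2}:  v_{0} + v_{2} = v_{1} ; sig = ⟨2 | 1⟩
  {0,5}:  v_{0} + v_{5} = v_{3} ; sig = ⟨2 | 1⟩
  {1,4}:  v_{1} + v_{4} = v_{2} ; sig = ⟨2 | 1⟩
  {1,5}:  v_{1} + v_{5} = v_{4} ; sig = ⟨2 | 1⟩
  {2,3}:  v_{2} + v_{3} = v_{4} ; sig = ⟨2 | 1⟩
  {3,4}:  v_{3} + v_{4} = v_{5} ; sig = ⟨2 | 1⟩
  {2,5}:  v_{2} + v_{5} = 2·v_{4} ; sig = ⟨2 | 2⟩

Signatures (|P|; sorted positive RHS coefficients), sorted:
[⟨2 | 0⟩, ⟨2 | 0⟩, ⟨2 | 1⟩, ⟨2 | 1⟩, ⟨2 | 1⟩, ⟨2 | 1⟩, ⟨2 | 1⟩, ⟨2 | 1⟩, ⟨2 | 2⟩]


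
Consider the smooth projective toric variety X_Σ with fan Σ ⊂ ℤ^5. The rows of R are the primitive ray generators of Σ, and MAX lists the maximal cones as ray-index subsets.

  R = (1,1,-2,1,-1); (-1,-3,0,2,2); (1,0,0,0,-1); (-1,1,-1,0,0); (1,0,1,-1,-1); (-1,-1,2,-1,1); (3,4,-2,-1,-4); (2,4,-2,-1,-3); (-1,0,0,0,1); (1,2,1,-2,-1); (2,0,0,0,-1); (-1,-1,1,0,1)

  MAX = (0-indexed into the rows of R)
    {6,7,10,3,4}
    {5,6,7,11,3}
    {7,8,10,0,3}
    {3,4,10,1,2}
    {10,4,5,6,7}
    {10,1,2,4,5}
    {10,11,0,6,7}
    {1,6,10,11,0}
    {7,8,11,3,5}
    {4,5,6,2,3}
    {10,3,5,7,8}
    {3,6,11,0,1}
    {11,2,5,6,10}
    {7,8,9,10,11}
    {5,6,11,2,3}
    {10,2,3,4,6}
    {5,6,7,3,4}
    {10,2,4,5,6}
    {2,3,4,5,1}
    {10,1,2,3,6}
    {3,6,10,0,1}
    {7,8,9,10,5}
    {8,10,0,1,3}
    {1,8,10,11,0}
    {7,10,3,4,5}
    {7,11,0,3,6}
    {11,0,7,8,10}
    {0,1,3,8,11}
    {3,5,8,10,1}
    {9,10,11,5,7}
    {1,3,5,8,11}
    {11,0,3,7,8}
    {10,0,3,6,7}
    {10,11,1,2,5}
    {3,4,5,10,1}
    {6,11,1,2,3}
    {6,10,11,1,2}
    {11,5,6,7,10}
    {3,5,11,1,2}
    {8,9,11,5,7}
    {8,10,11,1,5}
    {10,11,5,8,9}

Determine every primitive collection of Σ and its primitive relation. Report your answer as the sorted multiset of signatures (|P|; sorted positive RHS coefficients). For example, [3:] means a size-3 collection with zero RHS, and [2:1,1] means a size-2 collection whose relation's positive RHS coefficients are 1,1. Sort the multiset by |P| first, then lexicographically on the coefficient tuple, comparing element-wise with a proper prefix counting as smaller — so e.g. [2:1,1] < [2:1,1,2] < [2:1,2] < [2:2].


The 21 primitive collections of Σ (r=12, n=5):

  P = {0,5}:  v_{0} + v_{5} = 0  ⇒ sig = [2:]
  P = {2,8}:  v_{2} + v_{8} = 0  ⇒ sig = [2:]
  P = {1,7}:  v_{1} + v_{7} = v_{0}  ⇒ sig = [2:1]
  P = {2,7}:  v_{2} + v_{7} = v_{6}  ⇒ sig = [2:1]
  P = {6,8}:  v_{6} + v_{8} = v_{7}  ⇒ sig = [2:1]
  P = {0,2}:  v_{0} + v_{2} = v_{1} + v_{6}  ⇒ sig = [2:1,1]
  P = {4,11}:  v_{4} + v_{11} = v_{2} + v_{5}  ⇒ sig = [2:1,1]
  P = {0,4}:  v_{0} + v_{4} = v_{2} + v_{3} + v_{10}  ⇒ sig = [2:1,1,1]
  P = {1,9}:  v_{1} + v_{9} = v_{8} + v_{10} + v_{11}  ⇒ sig = [2:1,1,1]
  P = {3,9}:  v_{3} + v_{9} = v_{5} + v_{7} + v_{8}  ⇒ sig = [2:1,1,1]
  P = {4,8}:  v_{4} + v_{8} = v_{3} + v_{5} + v_{10}  ⇒ sig = [2:1,1,1]
  P = {0,9}:  v_{0} + v_{9} = v_{7} + v_{8} + v_{10} + v_{11}  ⇒ sig = [2:1,1,1,1]
  P = {2,9}:  v_{2} + v_{9} = v_{5} + v_{7} + v_{10} + v_{11}  ⇒ sig = [2:1,1,1,1]
  P = {6,9}:  v_{6} + v_{9} = v_{5} + 2·v_{7} + v_{10} + v_{11}  ⇒ sig = [2:1,1,1,2]
  P = {4,9}:  v_{4} + v_{9} = 2·v_{5} + v_{7} + v_{10}  ⇒ sig = [2:1,1,2]
  P = {3,10,11}:  v_{3} + v_{10} + v_{11} = 0  ⇒ sig = [3:]
  P = {1,5,6}:  v_{1} + v_{5} + v_{6} = v_{2}  ⇒ sig = [3:1]
  P = {1,4,6}:  v_{1} + v_{4} + v_{6} = 2·v_{2} + v_{3} + v_{10}  ⇒ sig = [3:1,1,2]
  P = {2,3,5,10}:  v_{2} + v_{3} + v_{5} + v_{10} = v_{4}  ⇒ sig = [4:1]
  P = {3,5,6,10}:  v_{3} + v_{5} + v_{6} + v_{10} = v_{4} + v_{7}  ⇒ sig = [4:1,1]
  P = {5,7,8,10,11}:  v_{5} + v_{7} + v_{8} + v_{10} + v_{11} = v_{9}  ⇒ sig = [5:1]

so the primitive-relation signature multiset is
{ [2:] ×2,  [2:1] ×3,  [2:1,1] ×2,  [2:1,1,1] ×4,  [2:1,1,1,1] ×2,  [2:1,1,1,2],  [2:1,1,2],  [3:],  [3:1],  [3:1,1,2],  [4:1],  [4:1,1],  [5:1] }


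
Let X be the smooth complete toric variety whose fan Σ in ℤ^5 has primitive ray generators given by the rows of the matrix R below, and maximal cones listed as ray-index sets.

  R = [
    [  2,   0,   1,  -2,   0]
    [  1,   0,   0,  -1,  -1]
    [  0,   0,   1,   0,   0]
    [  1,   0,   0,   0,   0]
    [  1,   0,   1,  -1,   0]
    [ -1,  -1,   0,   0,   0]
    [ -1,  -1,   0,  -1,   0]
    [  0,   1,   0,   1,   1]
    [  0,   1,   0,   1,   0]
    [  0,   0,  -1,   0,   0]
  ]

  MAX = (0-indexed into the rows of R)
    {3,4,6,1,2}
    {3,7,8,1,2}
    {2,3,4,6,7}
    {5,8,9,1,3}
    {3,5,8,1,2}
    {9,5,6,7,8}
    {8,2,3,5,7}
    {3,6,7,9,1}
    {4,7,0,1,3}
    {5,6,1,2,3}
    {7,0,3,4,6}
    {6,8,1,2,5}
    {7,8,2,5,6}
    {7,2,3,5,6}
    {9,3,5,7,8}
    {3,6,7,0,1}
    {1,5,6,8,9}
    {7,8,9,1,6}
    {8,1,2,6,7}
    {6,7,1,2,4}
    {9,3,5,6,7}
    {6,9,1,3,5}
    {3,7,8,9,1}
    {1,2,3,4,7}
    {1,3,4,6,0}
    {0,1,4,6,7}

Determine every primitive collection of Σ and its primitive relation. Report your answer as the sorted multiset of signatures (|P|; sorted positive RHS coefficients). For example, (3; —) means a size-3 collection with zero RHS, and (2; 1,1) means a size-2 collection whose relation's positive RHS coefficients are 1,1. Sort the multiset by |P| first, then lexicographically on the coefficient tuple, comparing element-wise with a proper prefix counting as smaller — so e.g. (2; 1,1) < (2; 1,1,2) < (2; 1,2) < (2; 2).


The 12 primitive collections of Σ (r=10, n=5):

  • {2,9}:  v_{2} + v_{9} = 0 — sig = (2; —)
  • {0,5}:  v_{0} + v_{5} = v_{3} + v_{4} + v_{6} — sig = (2; 1,1,1)
  • {0,8}:  v_{0} + v_{8} = v_{1} + v_{4} + v_{7} — sig = (2; 1,1,1)
  • {4,5}:  v_{4} + v_{5} = v_{2} + v_{3} + v_{6} — sig = (2; 1,1,1)
  • {4,8}:  v_{4} + v_{8} = v_{1} + v_{2} + v_{7} — sig = (2; 1,1,1)
  • {4,9}:  v_{4} + v_{9} = v_{1} + v_{3} + v_{6} + v_{7} — sig = (2; 1,1,1,1)
  • {0,2}:  v_{0} + v_{2} = 2·v_{4} — sig = (2; 2)
  • {0,9}:  v_{0} + v_{9} = 2·v_{1} + 2·v_{3} + 2·v_{6} + 2·v_{7} — sig = (2; 2,2,2,2)
  • {1,5,7}:  v_{1} + v_{5} + v_{7} = 0 — sig = (3; —)
  • {3,6,8}:  v_{3} + v_{6} + v_{8} = 0 — sig = (3; —)
  • {1,2,3,6,7}:  v_{1} + v_{2} + v_{3} + v_{6} + v_{7} = v_{4} — sig = (5; 1)
  • {1,3,4,6,7}:  v_{1} + v_{3} + v_{4} + v_{6} + v_{7} = v_{0} — sig = (5; 1)

Signatures (|P|; sorted positive RHS coefficients), sorted:
    |P|=2: 8 collections, coeffs (), (1,1,1), (1,1,1), (1,1,1), (1,1,1), (1,1,1,1), (2), (2,2,2,2)
    |P|=3: 2 collections, coeffs (), ()
    |P|=5: 2 collections, coeffs (1), (1)


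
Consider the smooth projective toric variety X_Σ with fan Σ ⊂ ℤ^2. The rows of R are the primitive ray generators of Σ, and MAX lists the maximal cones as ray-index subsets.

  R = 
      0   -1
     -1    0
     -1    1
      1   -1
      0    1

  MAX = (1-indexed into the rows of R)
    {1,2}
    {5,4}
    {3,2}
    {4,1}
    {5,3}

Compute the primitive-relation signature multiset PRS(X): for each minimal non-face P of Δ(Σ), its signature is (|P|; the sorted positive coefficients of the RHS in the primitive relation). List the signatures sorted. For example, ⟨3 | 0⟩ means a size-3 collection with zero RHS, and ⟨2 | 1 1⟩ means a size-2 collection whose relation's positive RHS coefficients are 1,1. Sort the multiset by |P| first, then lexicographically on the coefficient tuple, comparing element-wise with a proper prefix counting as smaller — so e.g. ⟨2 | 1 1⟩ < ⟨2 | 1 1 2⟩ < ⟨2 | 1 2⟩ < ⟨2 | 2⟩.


5 minimal non-faces of Δ(Σ) (on 5 rays):

  P={1,5}:  v_{1} + v_{5} = 0  ⇒ sig = ⟨2 | 0⟩
  P={3,4}:  v_{3} + v_{4} = 0  ⇒ sig = ⟨2 | 0⟩
  P={1,3}:  v_{1} + v_{3} = v_{2}  ⇒ sig = ⟨2 | 1⟩
  P={2,4}:  v_{2} + v_{4} = v_{1}  ⇒ sig = ⟨2 | 1⟩
  P={2,5}:  v_{2} + v_{5} = v_{3}  ⇒ sig = ⟨2 | 1⟩

so the primitive-relation signature multiset is
[⟨2 | 0⟩, ⟨2 | 0⟩, ⟨2 | 1⟩, ⟨2 | 1⟩, ⟨2 | 1⟩]


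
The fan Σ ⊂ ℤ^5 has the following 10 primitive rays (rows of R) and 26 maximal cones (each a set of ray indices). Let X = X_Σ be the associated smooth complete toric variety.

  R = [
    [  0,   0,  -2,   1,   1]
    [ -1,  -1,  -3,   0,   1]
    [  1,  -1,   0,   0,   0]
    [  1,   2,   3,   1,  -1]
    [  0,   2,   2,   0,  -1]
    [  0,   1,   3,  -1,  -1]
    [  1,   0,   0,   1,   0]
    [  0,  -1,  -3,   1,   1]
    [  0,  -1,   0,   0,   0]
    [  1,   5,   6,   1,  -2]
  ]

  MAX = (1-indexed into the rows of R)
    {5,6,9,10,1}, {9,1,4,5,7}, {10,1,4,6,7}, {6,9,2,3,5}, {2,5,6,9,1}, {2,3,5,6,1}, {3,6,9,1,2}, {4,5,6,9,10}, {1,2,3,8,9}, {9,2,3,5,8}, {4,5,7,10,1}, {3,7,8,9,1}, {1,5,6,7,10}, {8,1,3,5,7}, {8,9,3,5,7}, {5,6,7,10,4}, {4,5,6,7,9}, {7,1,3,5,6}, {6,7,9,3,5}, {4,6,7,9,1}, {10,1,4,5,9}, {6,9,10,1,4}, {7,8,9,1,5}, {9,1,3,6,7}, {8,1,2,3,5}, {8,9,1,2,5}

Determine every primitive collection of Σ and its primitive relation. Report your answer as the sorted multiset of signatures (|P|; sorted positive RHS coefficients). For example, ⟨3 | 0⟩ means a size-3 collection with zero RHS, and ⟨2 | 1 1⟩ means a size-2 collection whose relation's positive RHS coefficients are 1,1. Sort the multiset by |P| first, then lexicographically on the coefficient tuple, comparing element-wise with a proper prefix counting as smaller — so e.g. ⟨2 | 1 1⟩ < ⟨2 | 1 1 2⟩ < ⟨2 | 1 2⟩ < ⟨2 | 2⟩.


12 collections generate NE(X_Σ); each relation:

  • {6,8}:  v_{6} + v_{8} = 0  ⇒ sig = ⟨2 | 0⟩
  • {2,7}:  v_{2} + v_{7} = v_{8}  ⇒ sig = ⟨2 | 1⟩
  • {2,4}:  v_{2} + v_{4} = v_{1} + v_{5} + v_{9}  ⇒ sig = ⟨2 | 1 1 1⟩
  • {8,10}:  v_{8} + v_{10} = v_{1} + v_{4} + v_{5}  ⇒ sig = ⟨2 | 1 1 1⟩
  • {4,8}:  v_{4} + v_{8} = v_{1} + v_{5} + v_{7} + v_{9}  ⇒ sig = ⟨2 | 1 1 1 1⟩
  • {2,10}:  v_{2} + v_{10} = 2·v_{1} + 2·v_{5} + v_{6} + v_{9}  ⇒ sig = ⟨2 | 1 1 2 2⟩
  • {3,10}:  v_{3} + v_{10} = v_{1} + v_{5} + 2·v_{6} + 2·v_{7}  ⇒ sig = ⟨2 | 1 1 2 2⟩
  • {3,4}:  v_{3} + v_{4} = v_{6} + 2·v_{7}  ⇒ sig = ⟨2 | 1 2⟩
  • {7,9,10}:  v_{7} + v_{9} + v_{10} = 2·v_{4}  ⇒ sig = ⟨3 | 2⟩
  • {1,3,5,9}:  v_{1} + v_{3} + v_{5} + v_{9} = v_{7}  ⇒ sig = ⟨4 | 1⟩
  • {1,4,5,6}:  v_{1} + v_{4} + v_{5} + v_{6} = v_{10}  ⇒ sig = ⟨4 | 1⟩
  • {1,5,6,7,9}:  v_{1} + v_{5} + v_{6} + v_{7} + v_{9} = v_{4}  ⇒ sig = ⟨5 | 1⟩

Sorted signature multiset PRS(X):
{ ⟨2 | 0⟩,  ⟨2 | 1⟩,  ⟨2 | 1 1 1⟩ ×2,  ⟨2 | 1 1 1 1⟩,  ⟨2 | 1 1 2 2⟩ ×2,  ⟨2 | 1 2⟩,  ⟨3 | 2⟩,  ⟨4 | 1⟩ ×2,  ⟨5 | 1⟩ }


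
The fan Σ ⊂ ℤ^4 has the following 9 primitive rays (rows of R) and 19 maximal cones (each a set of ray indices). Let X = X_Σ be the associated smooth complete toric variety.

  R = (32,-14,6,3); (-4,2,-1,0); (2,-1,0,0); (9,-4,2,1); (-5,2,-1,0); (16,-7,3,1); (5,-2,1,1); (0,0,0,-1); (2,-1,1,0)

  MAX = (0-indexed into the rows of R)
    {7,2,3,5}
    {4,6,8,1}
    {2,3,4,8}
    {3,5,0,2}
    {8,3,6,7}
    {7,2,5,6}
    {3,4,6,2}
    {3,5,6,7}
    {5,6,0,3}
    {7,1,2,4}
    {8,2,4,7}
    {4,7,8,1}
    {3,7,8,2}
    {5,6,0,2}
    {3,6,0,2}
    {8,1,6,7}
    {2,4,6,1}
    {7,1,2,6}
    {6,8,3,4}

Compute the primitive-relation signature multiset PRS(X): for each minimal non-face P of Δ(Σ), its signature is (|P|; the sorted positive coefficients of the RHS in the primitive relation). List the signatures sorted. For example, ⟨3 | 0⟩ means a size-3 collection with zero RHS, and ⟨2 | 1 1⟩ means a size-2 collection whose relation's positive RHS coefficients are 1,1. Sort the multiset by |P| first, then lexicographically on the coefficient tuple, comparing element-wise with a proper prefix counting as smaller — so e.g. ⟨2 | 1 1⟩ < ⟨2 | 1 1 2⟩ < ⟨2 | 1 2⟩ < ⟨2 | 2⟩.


|primitive collections| = 14. Relations:

  {1,3}:  v_{1} + v_{3} = v_{6}  so sig = ⟨2 | 1⟩
  {4,5}:  v_{4} + v_{5} = v_{2} + v_{3}  so sig = ⟨2 | 1 1⟩
  {0,1}:  v_{0} + v_{1} = v_{2} + v_{5} + 2·v_{6}  so sig = ⟨2 | 1 1 2⟩
  {1,5}:  v_{1} + v_{5} = v_{2} + 2·v_{6} + v_{7}  so sig = ⟨2 | 1 1 2⟩
  {0,8}:  v_{0} + v_{8} = 2·v_{3} + v_{5}  so sig = ⟨2 | 1 2⟩
  {5,8}:  v_{5} + v_{8} = 2·v_{3} + v_{7}  so sig = ⟨2 | 1 2⟩
  {0,4}:  v_{0} + v_{4} = 2·v_{2} + 2·v_{3} + v_{6}  so sig = ⟨2 | 1 2 2⟩
  {0,7}:  v_{0} + v_{7} = 2·v_{5}  so sig = ⟨2 | 2⟩
  {1,2,8}:  v_{1} + v_{2} + v_{8} = 0  so sig = ⟨3 | 0⟩
  {4,6,7}:  v_{4} + v_{6} + v_{7} = 0  so sig = ⟨3 | 0⟩
  {2,6,8}:  v_{2} + v_{6} + v_{8} = v_{3}  so sig = ⟨3 | 1⟩
  {3,4,7}:  v_{3} + v_{4} + v_{7} = v_{2} + v_{8}  so sig = ⟨3 | 1 1⟩
  {2,3,5,6}:  v_{2} + v_{3} + v_{5} + v_{6} = v_{0}  so sig = ⟨4 | 1⟩
  {2,3,6,7}:  v_{2} + v_{3} + v_{6} + v_{7} = v_{5}  so sig = ⟨4 | 1⟩

so the primitive-relation signature multiset is
    |P|=2: 8 collections, coeffs (1), (1,1), (1,1,2), (1,1,2), (1,2), (1,2), (1,2,2), (2)
    |P|=3: 4 collections, coeffs (), (), (1), (1,1)
    |P|=4: 2 collections, coeffs (1), (1)


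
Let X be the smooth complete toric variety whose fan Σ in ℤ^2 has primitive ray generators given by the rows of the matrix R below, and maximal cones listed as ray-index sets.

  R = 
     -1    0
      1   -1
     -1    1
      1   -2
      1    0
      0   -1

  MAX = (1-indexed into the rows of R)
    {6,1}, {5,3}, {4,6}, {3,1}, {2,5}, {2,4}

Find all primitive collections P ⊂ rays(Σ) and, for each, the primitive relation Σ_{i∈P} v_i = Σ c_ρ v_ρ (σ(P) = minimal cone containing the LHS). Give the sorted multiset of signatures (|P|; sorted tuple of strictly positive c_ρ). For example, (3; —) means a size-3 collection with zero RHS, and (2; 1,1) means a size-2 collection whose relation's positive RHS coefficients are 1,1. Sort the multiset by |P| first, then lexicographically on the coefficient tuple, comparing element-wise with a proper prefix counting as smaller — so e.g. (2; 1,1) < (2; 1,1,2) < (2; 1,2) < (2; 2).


The 9 primitive collections of Σ (r=6, n=2):

  {1,5}:  v_{1} + v_{5} = 0  so sig = (2; —)
  {2,3}:  v_{2} + v_{3} = 0  so sig = (2; —)
  {1,2}:  v_{1} + v_{2} = v_{6}  so sig = (2; 1)
  {2,6}:  v_{2} + v_{6} = v_{4}  so sig = (2; 1)
  {3,4}:  v_{3} + v_{4} = v_{6}  so sig = (2; 1)
  {3,6}:  v_{3} + v_{6} = v_{1}  so sig = (2; 1)
  {5,6}:  v_{5} + v_{6} = v_{2}  so sig = (2; 1)
  {1,4}:  v_{1} + v_{4} = 2·v_{6}  so sig = (2; 2)
  {4,5}:  v_{4} + v_{5} = 2·v_{2}  so sig = (2; 2)

Sorted signature multiset PRS(X):
    |P|=2: 9 collections, coeffs (), (), (1), (1), (1), (1), (1), (2), (2)


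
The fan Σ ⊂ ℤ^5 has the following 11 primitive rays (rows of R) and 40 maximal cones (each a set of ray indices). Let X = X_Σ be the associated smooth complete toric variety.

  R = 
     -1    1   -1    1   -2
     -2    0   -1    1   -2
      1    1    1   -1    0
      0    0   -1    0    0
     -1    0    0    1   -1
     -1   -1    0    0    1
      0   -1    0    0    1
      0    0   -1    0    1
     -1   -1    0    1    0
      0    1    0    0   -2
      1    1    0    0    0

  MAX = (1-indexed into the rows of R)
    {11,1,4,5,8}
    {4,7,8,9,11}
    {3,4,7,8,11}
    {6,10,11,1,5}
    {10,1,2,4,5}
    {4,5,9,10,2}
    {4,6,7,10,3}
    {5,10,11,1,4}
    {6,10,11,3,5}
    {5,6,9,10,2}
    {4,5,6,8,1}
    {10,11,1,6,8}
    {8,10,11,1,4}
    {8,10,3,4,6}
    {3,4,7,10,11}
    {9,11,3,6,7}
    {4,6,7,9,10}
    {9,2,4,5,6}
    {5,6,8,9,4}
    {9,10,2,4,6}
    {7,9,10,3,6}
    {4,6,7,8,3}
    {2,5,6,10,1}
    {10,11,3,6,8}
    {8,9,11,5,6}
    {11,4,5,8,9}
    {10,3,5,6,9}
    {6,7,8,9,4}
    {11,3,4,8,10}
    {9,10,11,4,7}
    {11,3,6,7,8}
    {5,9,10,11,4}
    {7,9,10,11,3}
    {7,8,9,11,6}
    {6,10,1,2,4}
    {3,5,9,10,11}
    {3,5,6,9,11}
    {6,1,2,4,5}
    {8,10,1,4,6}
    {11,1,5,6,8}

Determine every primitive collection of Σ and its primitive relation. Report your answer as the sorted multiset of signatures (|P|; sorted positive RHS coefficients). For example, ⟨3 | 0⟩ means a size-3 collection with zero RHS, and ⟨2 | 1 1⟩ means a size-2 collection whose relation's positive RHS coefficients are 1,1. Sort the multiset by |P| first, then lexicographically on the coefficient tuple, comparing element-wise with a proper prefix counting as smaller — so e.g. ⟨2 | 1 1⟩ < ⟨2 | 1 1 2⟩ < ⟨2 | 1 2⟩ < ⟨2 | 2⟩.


|primitive collections| = 19. Relations:

  • {2,11}:  v_{2} + v_{11} = v_{1} ; sig = ⟨2 | 1⟩
  • {5,7}:  v_{5} + v_{7} = v_{9} ; sig = ⟨2 | 1⟩
  • {1,7}:  v_{1} + v_{7} = v_{4} + v_{5} ; sig = ⟨2 | 1 1⟩
  • {2,8}:  v_{2} + v_{8} = v_{1} + v_{4} + v_{6} ; sig = ⟨2 | 1 1 1⟩
  • {2,7}:  v_{2} + v_{7} = v_{4} + v_{6} + v_{9} + v_{10} ; sig = ⟨2 | 1 1 1 1⟩
  • {1,9}:  v_{1} + v_{9} = v_{4} + 2·v_{5} ; sig = ⟨2 | 1 2⟩
  • {2,3}:  v_{2} + v_{3} = 2·v_{6} + 2·v_{10} + v_{11} ; sig = ⟨2 | 1 2 2⟩
  • {1,3}:  v_{1} + v_{3} = 2·v_{6} + 2·v_{10} + 2·v_{11} ; sig = ⟨2 | 2 2 2⟩
  • {3,4,9}:  v_{3} + v_{4} + v_{9} = 0 ; sig = ⟨3 | 0⟩
  • {4,6,11}:  v_{4} + v_{6} + v_{11} = v_{8} ; sig = ⟨3 | 1⟩
  • {5,8,10}:  v_{5} + v_{8} + v_{10} = v_{1} ; sig = ⟨3 | 1⟩
  • {7,8,10}:  v_{7} + v_{8} + v_{10} = v_{4} ; sig = ⟨3 | 1⟩
  • {3,8,9}:  v_{3} + v_{8} + v_{9} = v_{6} + v_{11} ; sig = ⟨3 | 1 1⟩
  • {8,9,10}:  v_{8} + v_{9} + v_{10} = v_{4} + v_{5} ; sig = ⟨3 | 1 1⟩
  • {3,4,5}:  v_{3} + v_{4} + v_{5} = v_{6} + v_{10} + v_{11} ; sig = ⟨3 | 1 1 1⟩
  • {3,5,8}:  v_{3} + v_{5} + v_{8} = 2·v_{6} + v_{10} + 2·v_{11} ; sig = ⟨3 | 1 2 2⟩
  • {6,7,10,11}:  v_{6} + v_{7} + v_{10} + v_{11} = 0 ; sig = ⟨4 | 0⟩
  • {4,5,6,10}:  v_{4} + v_{5} + v_{6} + v_{10} = v_{2} ; sig = ⟨4 | 1⟩
  • {6,9,10,11}:  v_{6} + v_{9} + v_{10} + v_{11} = v_{5} ; sig = ⟨4 | 1⟩

so the primitive-relation signature multiset is
    |P|=2: 8 collections, coeffs (1), (1), (1,1), (1,1,1), (1,1,1,1), (1,2), (1,2,2), (2,2,2)
    |P|=3: 8 collections, coeffs (), (1), (1), (1), (1,1), (1,1), (1,1,1), (1,2,2)
    |P|=4: 3 collections, coeffs (), (1), (1)
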